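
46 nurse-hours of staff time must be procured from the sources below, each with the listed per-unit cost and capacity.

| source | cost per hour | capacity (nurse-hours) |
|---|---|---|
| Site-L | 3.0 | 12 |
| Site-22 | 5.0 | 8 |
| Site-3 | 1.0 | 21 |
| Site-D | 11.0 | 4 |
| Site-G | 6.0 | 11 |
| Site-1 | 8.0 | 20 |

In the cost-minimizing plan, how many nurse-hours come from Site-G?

Use sources in increasing cost order.
Site-3 at 1.0: take all 21 nurse-hours — 25 still needed.
Site-L (3.0): use full 12 — 13 nurse-hours to go.
Site-22 (5.0): use full 8 — 5 nurse-hours to go.
Site-G (6.0): take the remaining 5 — done.
Site-1, Site-D: unused.

5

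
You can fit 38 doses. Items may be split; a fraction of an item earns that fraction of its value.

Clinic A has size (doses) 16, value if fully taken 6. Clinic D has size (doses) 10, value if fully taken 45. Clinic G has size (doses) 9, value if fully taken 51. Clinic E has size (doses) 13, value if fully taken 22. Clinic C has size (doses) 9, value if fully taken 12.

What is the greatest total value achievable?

Sort by value density: Clinic G 51/9≈5.67, Clinic D 45/10≈4.5, Clinic E 22/13≈1.69, Clinic C 12/9≈1.33, Clinic A 6/16≈0.375.
Clinic G: take in full, 9 doses for value 51 ; 29 left.
All 10 doses of Clinic D fit (value 45) ; 19 remain.
Take all of Clinic E (13 doses, value 22) ; 6 doses left.
6 doses left: a 6/9 share of Clinic C gives 12×6/9 = 8.
Total value = 126.

126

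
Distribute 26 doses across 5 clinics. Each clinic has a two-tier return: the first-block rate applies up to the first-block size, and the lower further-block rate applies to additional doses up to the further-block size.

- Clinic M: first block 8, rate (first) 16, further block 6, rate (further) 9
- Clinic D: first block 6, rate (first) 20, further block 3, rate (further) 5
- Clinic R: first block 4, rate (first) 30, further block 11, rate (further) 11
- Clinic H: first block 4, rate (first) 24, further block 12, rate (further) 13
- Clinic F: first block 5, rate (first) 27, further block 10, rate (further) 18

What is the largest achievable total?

Treat each block as its own option and order by rate: Clinic R/first 30 > Clinic F/first 27 > Clinic H/first 24 > Clinic D/first 20 > Clinic F/second 18 > Clinic M/first 16 > Clinic H/second 13 > Clinic R/second 11 > Clinic M/second 9 > Clinic D/second 5.
Fill Clinic R first block (4 at 30) — 22 left.
Clinic F/first (27): +5 — 17 left.
Clinic H/first (24): +4 — 13 left.
Clinic D first at 20: fill all 6 — 7 left.
7 remain; put them into Clinic F second at 18.
Total = 30×4 + 27×5 + 24×4 + 20×6 + 18×7 = 597.

597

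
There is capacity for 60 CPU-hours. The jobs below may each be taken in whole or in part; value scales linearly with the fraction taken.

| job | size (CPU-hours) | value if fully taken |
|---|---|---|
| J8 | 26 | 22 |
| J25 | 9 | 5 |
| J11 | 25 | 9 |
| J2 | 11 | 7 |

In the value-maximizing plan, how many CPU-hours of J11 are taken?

14

Best value per unit of size first: J8 22/26≈0.846, J2 7/11≈0.636, J25 5/9≈0.556, J11 9/25≈0.36.
Take all of J8 (26 CPU-hours, value 22) — 34 CPU-hours left.
All 11 CPU-hours of J2 fit (value 7) — 23 remain.
All 9 CPU-hours of J25 fit (value 5) — 14 remain.
Only 14 CPU-hours remain; take 14/25 of J11 for value 9×14/25 = 5.04.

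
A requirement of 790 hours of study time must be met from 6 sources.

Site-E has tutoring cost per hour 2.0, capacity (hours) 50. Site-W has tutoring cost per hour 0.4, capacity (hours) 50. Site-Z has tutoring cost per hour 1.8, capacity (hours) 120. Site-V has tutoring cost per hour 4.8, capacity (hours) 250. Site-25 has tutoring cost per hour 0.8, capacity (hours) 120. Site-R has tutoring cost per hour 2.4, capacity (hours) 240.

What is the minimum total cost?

Fill from the cheapest source first.
Site-W (0.4): use full 50 → 740 hours to go.
Site-25 at 0.8: take all 120 hours → 620 still needed.
Take 120 from Site-Z at 1.8 → need 500 more.
Take 50 from Site-E at 2.0 → need 450 more.
Site-R (2.4): use full 240 → 210 hours to go.
Site-V (4.8): take the remaining 210 → done.
Cost = 50×0.4 + 120×0.8 + 120×1.8 + 50×2.0 + 240×2.4 + 210×4.8 = 2016.

2016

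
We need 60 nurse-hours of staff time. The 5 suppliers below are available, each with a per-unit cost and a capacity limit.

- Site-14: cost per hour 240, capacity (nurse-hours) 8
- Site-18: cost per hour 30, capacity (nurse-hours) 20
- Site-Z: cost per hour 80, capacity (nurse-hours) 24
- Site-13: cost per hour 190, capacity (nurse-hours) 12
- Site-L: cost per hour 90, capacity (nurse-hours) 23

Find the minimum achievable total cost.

Use suppliers in increasing cost order.
Site-18 (30): use full 20 → 40 nurse-hours to go.
Take 24 from Site-Z at 80 → need 16 more.
Site-L at 90: take 16 of its 23 → requirement met.
Site-13, Site-14: unused.
Cost = 20×30 + 24×80 + 16×90 = 3960.

3960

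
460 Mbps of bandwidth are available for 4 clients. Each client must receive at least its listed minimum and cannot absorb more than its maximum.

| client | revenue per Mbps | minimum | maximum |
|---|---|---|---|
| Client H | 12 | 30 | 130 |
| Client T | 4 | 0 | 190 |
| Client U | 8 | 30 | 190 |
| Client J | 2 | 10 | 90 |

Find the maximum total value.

3620

Meeting every minimum uses 30+0+30+10 = 70 Mbps, leaving 390.
Rank by revenue per Mbps: Client H 12 > Client U 8 > Client T 4 > Client J 2.
Give Client H 100 more to hit its cap of 130 ; 290 left.
Give Client U 160 more to hit its cap of 190 ; 130 left.
Only 130 left; Client T takes them to reach 130.
Total = 12×130 + 4×130 + 8×190 + 2×10 = 3620.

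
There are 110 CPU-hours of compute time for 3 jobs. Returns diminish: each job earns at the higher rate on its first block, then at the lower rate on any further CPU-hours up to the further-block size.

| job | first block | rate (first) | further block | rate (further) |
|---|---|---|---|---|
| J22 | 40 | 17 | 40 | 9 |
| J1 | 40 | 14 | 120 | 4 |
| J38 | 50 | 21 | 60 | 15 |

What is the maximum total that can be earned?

2030

Rank every tier by rate: J38/tier1 21 > J22/tier1 17 > J38/tier2 15 > J1/tier1 14 > J22/tier2 9 > J1/tier2 4.
J38 tier1 at 21: fill all 50 → 60 left.
Fill J22 tier1 block (40 at 17) → 20 left.
20 remain; put them into J38 tier2 at 15.
Total = 21×50 + 17×40 + 15×20 = 2030.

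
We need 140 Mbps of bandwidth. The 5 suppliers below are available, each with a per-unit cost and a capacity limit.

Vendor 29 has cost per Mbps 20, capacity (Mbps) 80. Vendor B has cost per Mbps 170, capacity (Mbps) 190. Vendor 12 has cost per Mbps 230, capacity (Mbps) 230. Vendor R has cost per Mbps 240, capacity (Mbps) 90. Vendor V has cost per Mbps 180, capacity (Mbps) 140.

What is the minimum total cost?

11800

Cheapest first:
Take 80 from Vendor 29 at 20 — need 60 more.
Vendor B (170): take the remaining 60 — done.
Vendor V, Vendor 12, Vendor R: unused.
Cost = 80×20 + 60×170 = 11800.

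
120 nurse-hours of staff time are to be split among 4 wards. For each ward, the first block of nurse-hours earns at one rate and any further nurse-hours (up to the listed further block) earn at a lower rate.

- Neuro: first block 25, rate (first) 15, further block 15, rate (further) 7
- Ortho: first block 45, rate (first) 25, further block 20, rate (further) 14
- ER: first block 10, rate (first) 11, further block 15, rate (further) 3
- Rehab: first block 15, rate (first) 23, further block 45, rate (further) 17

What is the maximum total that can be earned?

Rank every tier by rate: Ortho/tier1 25 > Rehab/tier1 23 > Rehab/tier2 17 > Neuro/tier1 15 > Ortho/tier2 14 > ER/tier1 11 > Neuro/tier2 7 > ER/tier2 3.
Ortho/tier1 (25): +45 — 75 left.
Fill Rehab tier1 block (15 at 23) — 60 left.
Rehab tier2 at 17: fill all 45 — 15 left.
Neuro/tier1: +15 of 25 at 15; pool empty.
Total = 25×45 + 23×15 + 17×45 + 15×15 = 2460.

2460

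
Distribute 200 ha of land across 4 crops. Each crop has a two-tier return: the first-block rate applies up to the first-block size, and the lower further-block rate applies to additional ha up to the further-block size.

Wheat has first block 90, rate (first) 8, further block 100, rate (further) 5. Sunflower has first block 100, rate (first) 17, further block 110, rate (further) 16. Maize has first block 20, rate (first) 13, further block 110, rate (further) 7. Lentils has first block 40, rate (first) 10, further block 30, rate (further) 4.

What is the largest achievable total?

Rank every tier by rate: Sunflower/T1 17 > Sunflower/T2 16 > Maize/T1 13 > Lentils/T1 10 > Wheat/T1 8 > Maize/T2 7 > Wheat/T2 5 > Lentils/T2 4.
Sunflower T1 at 17: fill all 100 → 100 left.
100 remain; put them into Sunflower T2 at 16.
Total = 17×100 + 16×100 = 3300.

3300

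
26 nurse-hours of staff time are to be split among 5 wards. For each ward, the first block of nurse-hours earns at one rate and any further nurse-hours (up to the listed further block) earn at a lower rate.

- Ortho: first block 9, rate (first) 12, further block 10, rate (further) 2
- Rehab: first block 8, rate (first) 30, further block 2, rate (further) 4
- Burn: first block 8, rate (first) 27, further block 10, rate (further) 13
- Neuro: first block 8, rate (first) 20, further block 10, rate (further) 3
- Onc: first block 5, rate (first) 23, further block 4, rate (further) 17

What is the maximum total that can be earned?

Order all 10 blocks by rate: Rehab/T1 30 > Burn/T1 27 > Onc/T1 23 > Neuro/T1 20 > Onc/T2 17 > Burn/T2 13 > Ortho/T1 12 > Rehab/T2 4 > Neuro/T2 3 > Ortho/T2 2.
Fill Rehab T1 block (8 at 30) ; 18 left.
Fill Burn T1 block (8 at 27) ; 10 left.
Onc/T1 (23): +5 ; 5 left.
5 remain; put them into Neuro T1 at 20.
Total = 30×8 + 27×8 + 23×5 + 20×5 = 671.

671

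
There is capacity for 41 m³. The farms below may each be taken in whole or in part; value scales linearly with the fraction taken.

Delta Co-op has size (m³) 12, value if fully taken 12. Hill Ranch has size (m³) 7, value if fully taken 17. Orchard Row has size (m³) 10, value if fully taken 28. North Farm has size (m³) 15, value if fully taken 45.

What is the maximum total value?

Sort by value density: North Farm 45/15≈3, Orchard Row 28/10≈2.8, Hill Ranch 17/7≈2.43, Delta Co-op 12/12≈1.
All 15 m³ of North Farm fit (value 45) → 26 remain.
Take all of Orchard Row (10 m³, value 28) → 16 m³ left.
Hill Ranch: take in full, 7 m³ for value 17 → 9 left.
Fill the last 9 m³ with part of Delta Co-op: 9/12 of it earns 9.
Total value = 99.

99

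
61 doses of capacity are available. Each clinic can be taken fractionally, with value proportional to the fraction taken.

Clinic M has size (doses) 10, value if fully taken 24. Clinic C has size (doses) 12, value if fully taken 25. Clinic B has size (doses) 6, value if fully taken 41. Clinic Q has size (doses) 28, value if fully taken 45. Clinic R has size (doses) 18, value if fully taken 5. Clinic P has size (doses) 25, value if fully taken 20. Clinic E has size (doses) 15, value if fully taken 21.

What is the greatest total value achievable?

142

Rank by value-to-size ratio: Clinic B 41/6≈6.83, Clinic M 24/10≈2.4, Clinic C 25/12≈2.08, Clinic Q 45/28≈1.61, Clinic E 21/15≈1.4, Clinic P 20/25≈0.8, Clinic R 5/18≈0.278.
All 6 doses of Clinic B fit (value 41) → 55 remain.
Clinic M: take in full, 10 doses for value 24 → 45 left.
Clinic C: take in full, 12 doses for value 25 → 33 left.
All 28 doses of Clinic Q fit (value 45) → 5 remain.
5 doses left: a 5/15 share of Clinic E gives 21×5/15 = 7.
Total value = 142.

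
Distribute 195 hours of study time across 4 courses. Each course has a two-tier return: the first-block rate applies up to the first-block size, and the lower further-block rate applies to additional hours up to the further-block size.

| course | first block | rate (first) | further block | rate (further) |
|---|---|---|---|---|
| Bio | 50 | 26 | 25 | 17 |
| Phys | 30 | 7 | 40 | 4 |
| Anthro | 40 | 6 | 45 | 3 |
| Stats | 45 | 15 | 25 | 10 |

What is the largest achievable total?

Order all 8 blocks by rate: Bio/first 26 > Bio/second 17 > Stats/first 15 > Stats/second 10 > Phys/first 7 > Anthro/first 6 > Phys/second 4 > Anthro/second 3.
Fill Bio first block (50 at 26) — 145 left.
Bio second at 17: fill all 25 — 120 left.
Stats first at 15: fill all 45 — 75 left.
Stats second at 10: fill all 25 — 50 left.
Phys/first (7): +30 — 20 left.
Anthro/first: +20 of 40 at 6; pool empty.
Total = 26×50 + 17×25 + 15×45 + 10×25 + 7×30 + 6×20 = 2980.

2980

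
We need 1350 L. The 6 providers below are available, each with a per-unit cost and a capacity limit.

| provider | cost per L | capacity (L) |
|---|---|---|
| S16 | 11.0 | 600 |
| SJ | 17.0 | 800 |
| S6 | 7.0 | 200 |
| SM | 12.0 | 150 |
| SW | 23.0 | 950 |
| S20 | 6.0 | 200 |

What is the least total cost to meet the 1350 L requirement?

Cheapest first:
S20 (6.0): use full 200 — 1150 L to go.
S6 at 7.0: take all 200 L — 950 still needed.
S16 at 11.0: take all 600 L — 350 still needed.
Take 150 from SM at 12.0 — need 200 more.
SJ (17.0): take the remaining 200 — done.
SW: unused.
Cost = 200×6.0 + 200×7.0 + 600×11.0 + 150×12.0 + 200×17.0 = 14400.

14400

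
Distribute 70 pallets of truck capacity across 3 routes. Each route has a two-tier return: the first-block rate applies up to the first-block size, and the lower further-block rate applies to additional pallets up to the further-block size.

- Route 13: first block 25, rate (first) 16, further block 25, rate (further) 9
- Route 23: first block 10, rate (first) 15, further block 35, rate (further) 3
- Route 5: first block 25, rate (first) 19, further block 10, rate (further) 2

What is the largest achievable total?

1115

Treat each block as its own option and order by rate: Route 5/T1 19 > Route 13/T1 16 > Route 23/T1 15 > Route 13/T2 9 > Route 23/T2 3 > Route 5/T2 2.
Route 5 T1 at 19: fill all 25 — 45 left.
Route 13 T1 at 16: fill all 25 — 20 left.
Route 23 T1 at 15: fill all 10 — 10 left.
Route 13/T2: +10 of 25 at 9; pool empty.
Total = 19×25 + 16×25 + 15×10 + 9×10 = 1115.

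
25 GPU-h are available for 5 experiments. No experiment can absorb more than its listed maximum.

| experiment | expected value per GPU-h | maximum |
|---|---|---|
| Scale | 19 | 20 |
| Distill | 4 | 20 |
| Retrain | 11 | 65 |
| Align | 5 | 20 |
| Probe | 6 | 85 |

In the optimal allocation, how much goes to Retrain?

Highest expected value per GPU-h first: Scale 19 > Retrain 11 > Probe 6 > Align 5 > Distill 4.
Scale takes 20 to reach its cap of 20 — 5 left.
Retrain: +5 (room for 65) → 5. Pool exhausted.

5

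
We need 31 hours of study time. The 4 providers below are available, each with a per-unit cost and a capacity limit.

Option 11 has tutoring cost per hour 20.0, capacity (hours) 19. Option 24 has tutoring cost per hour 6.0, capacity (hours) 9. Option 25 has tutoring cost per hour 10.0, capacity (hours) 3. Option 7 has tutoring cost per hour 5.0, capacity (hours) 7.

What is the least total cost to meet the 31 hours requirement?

Cheapest first:
Option 7 (5.0): use full 7 ; 24 hours to go.
Option 24 at 6.0: take all 9 hours ; 15 still needed.
Take 3 from Option 25 at 10.0 ; need 12 more.
Option 11 (20.0): take the remaining 12 ; done.
Cost = 7×5.0 + 9×6.0 + 3×10.0 + 12×20.0 = 359.

359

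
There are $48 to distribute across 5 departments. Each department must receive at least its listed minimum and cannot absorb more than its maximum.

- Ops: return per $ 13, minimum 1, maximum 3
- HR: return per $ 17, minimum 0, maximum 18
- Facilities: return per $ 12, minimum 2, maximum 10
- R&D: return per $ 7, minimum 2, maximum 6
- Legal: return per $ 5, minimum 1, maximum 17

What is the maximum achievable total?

562

Meeting every minimum uses 1+0+2+2+1 = 6 $, leaving 42.
Highest return per $ first: HR 17 > Ops 13 > Facilities 12 > R&D 7 > Legal 5.
HR takes 18 more to reach its cap of 18 → 24 left.
Ops: +2 to 3 (cap) → 22 left.
Give Facilities 8 more to hit its cap of 10 → 14 left.
Give R&D 4 more to hit its cap of 6 → 10 left.
Only 10 left; Legal takes them to reach 11.
Total = 13×3 + 17×18 + 12×10 + 7×6 + 5×11 = 562.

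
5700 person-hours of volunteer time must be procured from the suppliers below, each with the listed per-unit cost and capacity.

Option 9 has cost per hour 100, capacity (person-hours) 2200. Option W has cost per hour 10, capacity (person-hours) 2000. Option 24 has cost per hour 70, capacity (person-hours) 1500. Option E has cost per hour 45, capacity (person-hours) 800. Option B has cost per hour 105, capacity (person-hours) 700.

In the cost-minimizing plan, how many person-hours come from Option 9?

Cheapest first:
Option W (10): use full 2000 — 3700 person-hours to go.
Option E (45): use full 800 — 2900 person-hours to go.
Option 24 at 70: take all 1500 person-hours — 1400 still needed.
Option 9 (100): take the remaining 1400 — done.
Option B: unused.

1400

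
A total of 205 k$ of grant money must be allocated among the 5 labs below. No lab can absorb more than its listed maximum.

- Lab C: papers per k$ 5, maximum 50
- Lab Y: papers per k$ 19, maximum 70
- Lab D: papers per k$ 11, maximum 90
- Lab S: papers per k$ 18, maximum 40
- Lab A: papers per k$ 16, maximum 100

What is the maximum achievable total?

3570

Highest papers per k$ first: Lab Y 19 > Lab S 18 > Lab A 16 > Lab D 11 > Lab C 5.
Lab Y: +70 to 70 (cap) → 135 left.
Give Lab S 40 to hit its cap of 40 → 95 left.
Lab A has room for 100 but only 95 remain, so it gets 95.
Total = 19×70 + 18×40 + 16×95 = 3570.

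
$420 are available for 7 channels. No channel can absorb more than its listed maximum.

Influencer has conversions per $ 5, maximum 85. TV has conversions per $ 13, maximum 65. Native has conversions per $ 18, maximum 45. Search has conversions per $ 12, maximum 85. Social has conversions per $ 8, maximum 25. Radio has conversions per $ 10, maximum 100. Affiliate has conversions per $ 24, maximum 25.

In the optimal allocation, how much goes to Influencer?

Order the channels by conversions per $: Affiliate 24 > Native 18 > TV 13 > Search 12 > Radio 10 > Social 8 > Influencer 5.
Give Affiliate 25 to hit its cap of 25 → 395 left.
Native takes 45 to reach its cap of 45 → 350 left.
Give TV 65 to hit its cap of 65 → 285 left.
Give Search 85 to hit its cap of 85 → 200 left.
Radio takes 100 to reach its cap of 100 → 100 left.
Give Social 25 to hit its cap of 25 → 75 left.
Influencer: +75 (room for 85) → 75. Pool exhausted.

75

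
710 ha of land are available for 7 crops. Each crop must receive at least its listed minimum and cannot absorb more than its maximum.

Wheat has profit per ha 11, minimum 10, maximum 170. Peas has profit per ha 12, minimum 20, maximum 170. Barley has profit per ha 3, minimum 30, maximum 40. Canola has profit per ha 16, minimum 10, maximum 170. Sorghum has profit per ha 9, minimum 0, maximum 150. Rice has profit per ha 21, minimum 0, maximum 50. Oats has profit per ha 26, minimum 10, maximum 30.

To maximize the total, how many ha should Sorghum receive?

90

Meeting every minimum uses 10+20+30+10+0+0+10 = 80 ha, leaving 630.
Rank by profit per ha: Oats 26 > Rice 21 > Canola 16 > Peas 12 > Wheat 11 > Sorghum 9 > Barley 3.
Oats: +20 to 30 (cap) → 610 left.
Give Rice 50 more to hit its cap of 50 → 560 left.
Canola takes 160 more to reach its cap of 170 → 400 left.
Peas takes 150 more to reach its cap of 170 → 250 left.
Give Wheat 160 more to hit its cap of 170 → 90 left.
Only 90 left; Sorghum takes them to reach 90.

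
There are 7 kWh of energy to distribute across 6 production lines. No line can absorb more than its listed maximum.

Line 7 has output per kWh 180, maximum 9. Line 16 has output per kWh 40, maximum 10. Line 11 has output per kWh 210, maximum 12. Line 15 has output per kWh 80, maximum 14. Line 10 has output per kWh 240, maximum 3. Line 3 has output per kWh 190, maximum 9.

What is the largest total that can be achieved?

1560

Order the production lines by output per kWh: Line 10 240 > Line 11 210 > Line 3 190 > Line 7 180 > Line 15 80 > Line 16 40.
Line 10 takes 3 to reach its cap of 3 — 4 left.
Only 4 left; Line 11 takes them to reach 4.
Total = 210×4 + 240×3 = 1560.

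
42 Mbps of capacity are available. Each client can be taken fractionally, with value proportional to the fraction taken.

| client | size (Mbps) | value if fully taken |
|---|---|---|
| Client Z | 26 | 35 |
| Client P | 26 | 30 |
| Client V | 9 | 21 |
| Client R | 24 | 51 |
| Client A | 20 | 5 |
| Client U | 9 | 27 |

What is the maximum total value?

Sort by value density: Client U 27/9≈3, Client V 21/9≈2.33, Client R 51/24≈2.12, Client Z 35/26≈1.35, Client P 30/26≈1.15, Client A 5/20≈0.25.
Take all of Client U (9 Mbps, value 27) → 33 Mbps left.
All 9 Mbps of Client V fit (value 21) → 24 remain.
Client R: take in full, 24 Mbps for value 51 → 0 left.
Total value = 99.

99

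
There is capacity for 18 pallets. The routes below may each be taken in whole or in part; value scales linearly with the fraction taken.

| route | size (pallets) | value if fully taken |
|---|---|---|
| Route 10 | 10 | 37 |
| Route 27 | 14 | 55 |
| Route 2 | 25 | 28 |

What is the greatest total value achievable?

69.8

Best value per unit of size first: Route 27 55/14≈3.93, Route 10 37/10≈3.7, Route 2 28/25≈1.12.
All 14 pallets of Route 27 fit (value 55) — 4 remain.
Only 4 pallets remain; take 4/10 of Route 10 for value 37×4/10 = 14.8.
Total value = 69.8.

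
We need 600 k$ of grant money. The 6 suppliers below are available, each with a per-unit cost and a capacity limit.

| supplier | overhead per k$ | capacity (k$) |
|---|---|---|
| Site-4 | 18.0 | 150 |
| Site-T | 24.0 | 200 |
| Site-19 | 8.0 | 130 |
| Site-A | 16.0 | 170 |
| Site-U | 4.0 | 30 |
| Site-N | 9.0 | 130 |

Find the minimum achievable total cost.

Fill from the cheapest supplier first.
Site-U (4.0): use full 30 → 570 k$ to go.
Site-19 (8.0): use full 130 → 440 k$ to go.
Take 130 from Site-N at 9.0 → need 310 more.
Site-A (16.0): use full 170 → 140 k$ to go.
Take 140 from Site-4 at 18.0 to finish.
Site-T: unused.
Cost = 30×4.0 + 130×8.0 + 130×9.0 + 170×16.0 + 140×18.0 = 7570.

7570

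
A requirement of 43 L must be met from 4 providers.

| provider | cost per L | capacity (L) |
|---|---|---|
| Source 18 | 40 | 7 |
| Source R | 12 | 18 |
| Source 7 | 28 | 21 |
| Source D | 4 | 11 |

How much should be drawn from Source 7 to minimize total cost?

14

Use providers in increasing cost order.
Source D (4): use full 11 → 32 L to go.
Take 18 from Source R at 12 → need 14 more.
Source 7 (28): take the remaining 14 → done.
Source 18: unused.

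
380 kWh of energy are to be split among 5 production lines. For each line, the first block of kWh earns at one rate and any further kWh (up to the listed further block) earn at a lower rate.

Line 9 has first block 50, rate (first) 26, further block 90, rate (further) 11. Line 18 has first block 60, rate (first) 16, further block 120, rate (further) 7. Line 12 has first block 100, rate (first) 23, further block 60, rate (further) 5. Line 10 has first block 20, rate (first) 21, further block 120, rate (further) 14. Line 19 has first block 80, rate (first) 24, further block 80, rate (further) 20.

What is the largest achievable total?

Rank every tier by rate: Line 9/T1 26 > Line 19/T1 24 > Line 12/T1 23 > Line 10/T1 21 > Line 19/T2 20 > Line 18/T1 16 > Line 10/T2 14 > Line 9/T2 11 > Line 18/T2 7 > Line 12/T2 5.
Fill Line 9 T1 block (50 at 26) ; 330 left.
Line 19 T1 at 24: fill all 80 ; 250 left.
Line 12 T1 at 23: fill all 100 ; 150 left.
Fill Line 10 T1 block (20 at 21) ; 130 left.
Line 19/T2 (20): +80 ; 50 left.
Line 18 T1 at 16: only 50 left, fill 50.
Total = 26×50 + 24×80 + 23×100 + 21×20 + 20×80 + 16×50 = 8340.

8340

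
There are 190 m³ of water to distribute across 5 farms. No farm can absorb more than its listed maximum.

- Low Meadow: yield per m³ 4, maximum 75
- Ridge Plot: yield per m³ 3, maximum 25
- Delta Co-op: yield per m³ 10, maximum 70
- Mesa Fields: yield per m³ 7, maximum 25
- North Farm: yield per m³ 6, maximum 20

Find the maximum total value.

Highest yield per m³ first: Delta Co-op 10 > Mesa Fields 7 > North Farm 6 > Low Meadow 4 > Ridge Plot 3.
Delta Co-op: +70 to 70 (cap) — 120 left.
Mesa Fields takes 25 to reach its cap of 25 — 95 left.
Give North Farm 20 to hit its cap of 20 — 75 left.
Give Low Meadow 75 to hit its cap of 75 — 0 left.
Total = 4×75 + 10×70 + 7×25 + 6×20 = 1295.

1295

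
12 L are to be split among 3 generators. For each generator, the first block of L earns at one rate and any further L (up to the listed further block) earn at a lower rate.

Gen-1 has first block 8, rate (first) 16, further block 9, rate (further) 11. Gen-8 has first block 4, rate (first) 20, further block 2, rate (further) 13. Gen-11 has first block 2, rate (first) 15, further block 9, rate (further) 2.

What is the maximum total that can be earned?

208

Treat each block as its own option and order by rate: Gen-8/T1 20 > Gen-1/T1 16 > Gen-11/T1 15 > Gen-8/T2 13 > Gen-1/T2 11 > Gen-11/T2 2.
Fill Gen-8 T1 block (4 at 20) ; 8 left.
Gen-1 T1 at 16: fill all 8 ; 0 left.
Total = 20×4 + 16×8 = 208.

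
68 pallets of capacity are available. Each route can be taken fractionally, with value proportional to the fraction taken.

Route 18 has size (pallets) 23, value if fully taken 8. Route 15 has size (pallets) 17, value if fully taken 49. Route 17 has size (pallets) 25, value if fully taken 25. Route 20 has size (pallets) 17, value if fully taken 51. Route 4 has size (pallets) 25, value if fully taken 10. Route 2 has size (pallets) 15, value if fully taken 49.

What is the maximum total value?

Rank by value-to-size ratio: Route 2 49/15≈3.27, Route 20 51/17≈3, Route 15 49/17≈2.88, Route 17 25/25≈1, Route 4 10/25≈0.4, Route 18 8/23≈0.348.
All 15 pallets of Route 2 fit (value 49) — 53 remain.
Route 20: take in full, 17 pallets for value 51 — 36 left.
Take all of Route 15 (17 pallets, value 49) — 19 pallets left.
Only 19 pallets remain; take 19/25 of Route 17 for value 25×19/25 = 19.
Total value = 168.

168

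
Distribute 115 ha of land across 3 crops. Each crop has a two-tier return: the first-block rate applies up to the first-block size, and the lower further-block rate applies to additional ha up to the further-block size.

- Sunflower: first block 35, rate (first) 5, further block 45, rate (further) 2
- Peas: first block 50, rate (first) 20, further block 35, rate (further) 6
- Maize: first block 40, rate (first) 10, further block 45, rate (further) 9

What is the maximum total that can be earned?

Treat each block as its own option and order by rate: Peas/T1 20 > Maize/T1 10 > Maize/T2 9 > Peas/T2 6 > Sunflower/T1 5 > Sunflower/T2 2.
Peas/T1 (20): +50 ; 65 left.
Maize/T1 (10): +40 ; 25 left.
25 remain; put them into Maize T2 at 9.
Total = 20×50 + 10×40 + 9×25 = 1625.

1625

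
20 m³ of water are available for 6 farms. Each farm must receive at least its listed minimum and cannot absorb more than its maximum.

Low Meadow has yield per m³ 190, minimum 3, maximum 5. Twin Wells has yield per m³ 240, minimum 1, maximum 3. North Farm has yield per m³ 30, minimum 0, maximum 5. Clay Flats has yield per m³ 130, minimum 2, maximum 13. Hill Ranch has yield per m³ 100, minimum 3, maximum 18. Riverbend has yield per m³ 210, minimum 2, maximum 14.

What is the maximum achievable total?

Meeting every minimum uses 3+1+0+2+3+2 = 11 m³, leaving 9.
Rank by yield per m³: Twin Wells 240 > Riverbend 210 > Low Meadow 190 > Clay Flats 130 > Hill Ranch 100 > North Farm 30.
Give Twin Wells 2 more to hit its cap of 3 — 7 left.
Riverbend: +7 (room for 12) → 9. Pool exhausted.
Total = 190×3 + 240×3 + 130×2 + 100×3 + 210×9 = 3740.

3740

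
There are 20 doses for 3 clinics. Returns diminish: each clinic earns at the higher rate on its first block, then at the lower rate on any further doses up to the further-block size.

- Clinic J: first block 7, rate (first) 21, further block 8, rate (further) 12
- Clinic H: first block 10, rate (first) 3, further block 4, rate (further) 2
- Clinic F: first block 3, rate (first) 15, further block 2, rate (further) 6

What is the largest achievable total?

Rank every tier by rate: Clinic J/T1 21 > Clinic F/T1 15 > Clinic J/T2 12 > Clinic F/T2 6 > Clinic H/T1 3 > Clinic H/T2 2.
Clinic J T1 at 21: fill all 7 → 13 left.
Clinic F/T1 (15): +3 → 10 left.
Fill Clinic J T2 block (8 at 12) → 2 left.
Clinic F T2 at 6: fill all 2 → 0 left.
Total = 21×7 + 15×3 + 12×8 + 6×2 = 300.

300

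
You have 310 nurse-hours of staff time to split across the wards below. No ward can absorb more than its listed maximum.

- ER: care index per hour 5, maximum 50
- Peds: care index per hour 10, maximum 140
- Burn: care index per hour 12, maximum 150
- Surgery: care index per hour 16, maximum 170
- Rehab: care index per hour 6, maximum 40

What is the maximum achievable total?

Order the wards by care index per hour: Surgery 16 > Burn 12 > Peds 10 > Rehab 6 > ER 5.
Surgery: +170 to 170 (cap) — 140 left.
Burn: +140 (room for 150) → 140. Pool exhausted.
Total = 12×140 + 16×170 = 4400.

4400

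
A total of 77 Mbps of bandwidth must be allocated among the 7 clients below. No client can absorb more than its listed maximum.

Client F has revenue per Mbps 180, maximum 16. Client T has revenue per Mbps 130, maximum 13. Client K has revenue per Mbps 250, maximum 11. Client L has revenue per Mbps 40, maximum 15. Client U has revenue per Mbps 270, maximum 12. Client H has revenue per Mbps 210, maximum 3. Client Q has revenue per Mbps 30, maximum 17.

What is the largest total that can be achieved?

Rank by revenue per Mbps: Client U 270 > Client K 250 > Client H 210 > Client F 180 > Client T 130 > Client L 40 > Client Q 30.
Client U: +12 to 12 (cap) ; 65 left.
Give Client K 11 to hit its cap of 11 ; 54 left.
Client H: +3 to 3 (cap) ; 51 left.
Client F takes 16 to reach its cap of 16 ; 35 left.
Client T takes 13 to reach its cap of 13 ; 22 left.
Client L takes 15 to reach its cap of 15 ; 7 left.
Client Q has room for 17 but only 7 remain, so it gets 7.
Total = 180×16 + 130×13 + 250×11 + 40×15 + 270×12 + 210×3 + 30×7 = 12000.

12000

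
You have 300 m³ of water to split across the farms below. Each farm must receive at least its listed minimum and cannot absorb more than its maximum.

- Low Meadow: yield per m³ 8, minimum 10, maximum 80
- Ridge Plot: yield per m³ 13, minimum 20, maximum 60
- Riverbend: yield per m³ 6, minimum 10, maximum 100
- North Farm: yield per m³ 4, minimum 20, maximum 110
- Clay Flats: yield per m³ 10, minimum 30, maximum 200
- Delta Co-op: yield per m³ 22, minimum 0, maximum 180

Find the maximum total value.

5130

Meeting every minimum uses 10+20+10+20+30+0 = 90 m³, leaving 210.
Order the farms by yield per m³: Delta Co-op 22 > Ridge Plot 13 > Clay Flats 10 > Low Meadow 8 > Riverbend 6 > North Farm 4.
Give Delta Co-op 180 more to hit its cap of 180 — 30 left.
Only 30 left; Ridge Plot takes them to reach 50.
Total = 8×10 + 13×50 + 6×10 + 4×20 + 10×30 + 22×180 = 5130.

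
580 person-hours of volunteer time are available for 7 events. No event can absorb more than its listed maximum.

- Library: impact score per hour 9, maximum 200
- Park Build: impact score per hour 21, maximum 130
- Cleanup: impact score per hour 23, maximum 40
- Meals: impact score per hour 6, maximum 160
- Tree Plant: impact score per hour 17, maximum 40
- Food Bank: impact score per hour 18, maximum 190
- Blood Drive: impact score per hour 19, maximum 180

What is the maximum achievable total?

Order the events by impact score per hour: Cleanup 23 > Park Build 21 > Blood Drive 19 > Food Bank 18 > Tree Plant 17 > Library 9 > Meals 6.
Give Cleanup 40 to hit its cap of 40 → 540 left.
Give Park Build 130 to hit its cap of 130 → 410 left.
Give Blood Drive 180 to hit its cap of 180 → 230 left.
Give Food Bank 190 to hit its cap of 190 → 40 left.
Give Tree Plant 40 to hit its cap of 40 → 0 left.
Total = 21×130 + 23×40 + 17×40 + 18×190 + 19×180 = 11170.

11170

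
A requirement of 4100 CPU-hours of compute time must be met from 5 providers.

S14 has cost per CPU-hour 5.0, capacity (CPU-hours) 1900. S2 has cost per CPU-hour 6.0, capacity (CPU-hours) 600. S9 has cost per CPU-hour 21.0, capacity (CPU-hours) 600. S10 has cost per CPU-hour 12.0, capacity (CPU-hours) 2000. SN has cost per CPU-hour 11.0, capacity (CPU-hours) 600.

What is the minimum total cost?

31700

Use providers in increasing cost order.
Take 1900 from S14 at 5.0 → need 2200 more.
Take 600 from S2 at 6.0 → need 1600 more.
Take 600 from SN at 11.0 → need 1000 more.
S10 (12.0): take the remaining 1000 → done.
S9: unused.
Cost = 1900×5.0 + 600×6.0 + 600×11.0 + 1000×12.0 = 31700.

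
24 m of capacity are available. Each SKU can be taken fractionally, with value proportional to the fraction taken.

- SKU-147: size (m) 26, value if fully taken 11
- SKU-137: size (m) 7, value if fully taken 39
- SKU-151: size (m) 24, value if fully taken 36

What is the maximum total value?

64.5

Rank by value-to-size ratio: SKU-137 39/7≈5.57, SKU-151 36/24≈1.5, SKU-147 11/26≈0.423.
SKU-137: take in full, 7 m for value 39 → 17 left.
Only 17 m remain; take 17/24 of SKU-151 for value 36×17/24 = 25.5.
Total value = 64.5.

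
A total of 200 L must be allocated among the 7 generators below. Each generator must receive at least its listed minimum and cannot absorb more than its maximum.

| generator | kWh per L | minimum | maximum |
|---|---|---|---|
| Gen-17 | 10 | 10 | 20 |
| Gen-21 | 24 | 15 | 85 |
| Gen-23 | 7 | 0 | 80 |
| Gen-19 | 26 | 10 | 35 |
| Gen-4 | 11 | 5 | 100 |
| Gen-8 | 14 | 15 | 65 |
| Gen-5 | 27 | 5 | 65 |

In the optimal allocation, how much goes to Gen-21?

70

Meeting every minimum uses 10+15+0+10+5+15+5 = 60 L, leaving 140.
Highest kWh per L first: Gen-5 27 > Gen-19 26 > Gen-21 24 > Gen-8 14 > Gen-4 11 > Gen-17 10 > Gen-23 7.
Give Gen-5 60 more to hit its cap of 65 ; 80 left.
Give Gen-19 25 more to hit its cap of 35 ; 55 left.
Gen-21: +55 (room for 70) → 70. Pool exhausted.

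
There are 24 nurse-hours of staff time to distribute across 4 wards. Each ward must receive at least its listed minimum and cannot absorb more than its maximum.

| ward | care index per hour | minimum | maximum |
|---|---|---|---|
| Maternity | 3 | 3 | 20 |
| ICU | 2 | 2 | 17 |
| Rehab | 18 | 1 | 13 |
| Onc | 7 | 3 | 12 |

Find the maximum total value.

289

Meeting every minimum uses 3+2+1+3 = 9 nurse-hours, leaving 15.
Rank by care index per hour: Rehab 18 > Onc 7 > Maternity 3 > ICU 2.
Rehab takes 12 more to reach its cap of 13 — 3 left.
Onc has room for 9 more but only 3 remain, so it gets 6.
Total = 3×3 + 2×2 + 18×13 + 7×6 = 289.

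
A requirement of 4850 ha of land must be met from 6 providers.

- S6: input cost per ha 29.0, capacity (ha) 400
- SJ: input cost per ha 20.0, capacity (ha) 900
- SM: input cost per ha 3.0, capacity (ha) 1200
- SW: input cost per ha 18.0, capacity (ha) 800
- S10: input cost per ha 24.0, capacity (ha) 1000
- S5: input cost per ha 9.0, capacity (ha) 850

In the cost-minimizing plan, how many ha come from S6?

Use providers in increasing cost order.
SM (3.0): use full 1200 — 3650 ha to go.
Take 850 from S5 at 9.0 — need 2800 more.
SW (18.0): use full 800 — 2000 ha to go.
Take 900 from SJ at 20.0 — need 1100 more.
S10 at 24.0: take all 1000 ha — 100 still needed.
S6 (29.0): take the remaining 100 — done.

100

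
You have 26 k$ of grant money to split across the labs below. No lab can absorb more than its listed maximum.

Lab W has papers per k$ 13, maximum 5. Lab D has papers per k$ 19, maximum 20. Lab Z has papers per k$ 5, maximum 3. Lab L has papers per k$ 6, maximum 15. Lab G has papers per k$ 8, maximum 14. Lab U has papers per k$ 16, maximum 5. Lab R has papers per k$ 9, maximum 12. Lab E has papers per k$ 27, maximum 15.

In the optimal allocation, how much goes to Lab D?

11

Order the labs by papers per k$: Lab E 27 > Lab D 19 > Lab U 16 > Lab W 13 > Lab R 9 > Lab G 8 > Lab L 6 > Lab Z 5.
Lab E: +15 to 15 (cap) ; 11 left.
Only 11 left; Lab D takes them to reach 11.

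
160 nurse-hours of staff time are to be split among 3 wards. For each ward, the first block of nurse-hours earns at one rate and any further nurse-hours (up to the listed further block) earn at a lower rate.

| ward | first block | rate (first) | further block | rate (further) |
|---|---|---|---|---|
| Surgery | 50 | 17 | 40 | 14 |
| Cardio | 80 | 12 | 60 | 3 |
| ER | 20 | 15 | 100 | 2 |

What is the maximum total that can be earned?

Order all 6 blocks by rate: Surgery/first 17 > ER/first 15 > Surgery/second 14 > Cardio/first 12 > Cardio/second 3 > ER/second 2.
Fill Surgery first block (50 at 17) → 110 left.
Fill ER first block (20 at 15) → 90 left.
Surgery second at 14: fill all 40 → 50 left.
50 remain; put them into Cardio first at 12.
Total = 17×50 + 15×20 + 14×40 + 12×50 = 2310.

2310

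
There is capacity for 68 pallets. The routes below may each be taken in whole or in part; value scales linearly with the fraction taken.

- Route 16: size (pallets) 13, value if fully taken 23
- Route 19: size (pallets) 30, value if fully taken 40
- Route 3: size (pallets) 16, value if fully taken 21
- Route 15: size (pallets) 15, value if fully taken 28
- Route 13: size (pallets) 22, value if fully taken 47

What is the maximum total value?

Rank by value-to-size ratio: Route 13 47/22≈2.14, Route 15 28/15≈1.87, Route 16 23/13≈1.77, Route 19 40/30≈1.33, Route 3 21/16≈1.31.
Route 13: take in full, 22 pallets for value 47 → 46 left.
All 15 pallets of Route 15 fit (value 28) → 31 remain.
All 13 pallets of Route 16 fit (value 23) → 18 remain.
Fill the last 18 pallets with part of Route 19: 18/30 of it earns 24.
Total value = 122.

122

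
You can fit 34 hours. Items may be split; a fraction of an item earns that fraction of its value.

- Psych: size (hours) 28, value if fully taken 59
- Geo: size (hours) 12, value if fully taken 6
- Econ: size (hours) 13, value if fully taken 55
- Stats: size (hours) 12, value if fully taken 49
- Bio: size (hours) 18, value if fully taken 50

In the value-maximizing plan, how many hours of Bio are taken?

9

Sort by value density: Econ 55/13≈4.23, Stats 49/12≈4.08, Bio 50/18≈2.78, Psych 59/28≈2.11, Geo 6/12≈0.5.
All 13 hours of Econ fit (value 55) ; 21 remain.
All 12 hours of Stats fit (value 49) ; 9 remain.
Only 9 hours remain; take 9/18 of Bio for value 50×9/18 = 25.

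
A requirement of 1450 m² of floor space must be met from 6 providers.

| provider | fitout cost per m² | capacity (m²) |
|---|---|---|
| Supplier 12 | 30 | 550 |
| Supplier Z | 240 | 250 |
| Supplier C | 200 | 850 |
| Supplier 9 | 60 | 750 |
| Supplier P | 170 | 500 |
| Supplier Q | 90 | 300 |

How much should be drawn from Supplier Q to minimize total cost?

150

Cheapest first:
Supplier 12 at 30: take all 550 m² ; 900 still needed.
Supplier 9 (60): use full 750 ; 150 m² to go.
Supplier Q at 90: take 150 of its 300 ; requirement met.
Supplier P, Supplier C, Supplier Z: unused.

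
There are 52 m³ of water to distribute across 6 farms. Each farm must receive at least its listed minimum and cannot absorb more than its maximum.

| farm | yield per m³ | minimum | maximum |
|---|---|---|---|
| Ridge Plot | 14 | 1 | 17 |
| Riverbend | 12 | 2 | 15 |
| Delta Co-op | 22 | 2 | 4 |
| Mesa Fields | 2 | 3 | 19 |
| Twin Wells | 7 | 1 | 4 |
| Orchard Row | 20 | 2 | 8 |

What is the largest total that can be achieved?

Meeting every minimum uses 1+2+2+3+1+2 = 11 m³, leaving 41.
Rank by yield per m³: Delta Co-op 22 > Orchard Row 20 > Ridge Plot 14 > Riverbend 12 > Twin Wells 7 > Mesa Fields 2.
Give Delta Co-op 2 more to hit its cap of 4 → 39 left.
Give Orchard Row 6 more to hit its cap of 8 → 33 left.
Ridge Plot takes 16 more to reach its cap of 17 → 17 left.
Riverbend takes 13 more to reach its cap of 15 → 4 left.
Twin Wells: +3 to 4 (cap) → 1 left.
Mesa Fields: +1 (room for 16) → 4. Pool exhausted.
Total = 14×17 + 12×15 + 22×4 + 2×4 + 7×4 + 20×8 = 702.

702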